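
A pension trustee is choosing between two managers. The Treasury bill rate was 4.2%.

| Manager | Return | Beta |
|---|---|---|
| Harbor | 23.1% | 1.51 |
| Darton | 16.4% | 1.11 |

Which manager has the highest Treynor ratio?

Harbor: Treynor = (23.1% − 4.2%) / 1.51 = 12.517
Darton: Treynor = (16.4% − 4.2%) / 1.11 = 10.991
Highest: Harbor (12.517).

Harbor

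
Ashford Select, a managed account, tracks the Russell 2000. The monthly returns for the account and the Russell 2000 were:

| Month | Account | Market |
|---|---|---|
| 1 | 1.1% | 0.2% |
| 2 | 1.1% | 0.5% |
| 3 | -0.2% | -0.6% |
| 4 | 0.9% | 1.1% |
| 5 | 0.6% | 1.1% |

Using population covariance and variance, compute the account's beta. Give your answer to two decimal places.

r̄p = 0.7000%,  r̄m = 0.4600%
Cov = Σ(rp − r̄p)(rm − r̄m) / 5 = 0.1860
Var(rm) = Σ(rm − r̄m)² / 5 = 0.4024
β = Cov / Var = 0.1860 / 0.4024 = 0.4622

0.46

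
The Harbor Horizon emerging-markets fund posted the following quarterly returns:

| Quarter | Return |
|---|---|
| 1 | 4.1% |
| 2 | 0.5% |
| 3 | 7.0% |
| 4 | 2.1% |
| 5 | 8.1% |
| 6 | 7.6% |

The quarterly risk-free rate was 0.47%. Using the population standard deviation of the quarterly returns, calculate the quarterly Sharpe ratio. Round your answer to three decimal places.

μ = (4.1 + 0.5 + 7 + 2.1 + 8.1 + 7.6) / 6 = 4.9000%
Σ(r − μ)² = 49.7800; population σ = √(49.7800/6) = 2.8804%
Sharpe = (μ − rf) / σ = (4.9000 − 0.47) / 2.8804 = 4.4300 / 2.8804 = 1.5380

1.538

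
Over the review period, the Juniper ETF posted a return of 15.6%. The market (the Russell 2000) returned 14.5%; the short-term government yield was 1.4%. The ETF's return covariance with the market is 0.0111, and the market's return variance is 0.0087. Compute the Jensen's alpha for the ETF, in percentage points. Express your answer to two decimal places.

β = Cov / Var = 0.0111 / 0.0087 = 1.2759
E[R] = Rf + β(Rm − Rf) = 1.4% + 1.2759 × (14.5% − 1.4%) = 18.1143%
α = Rp − E[R] = 15.6% − 18.1143% = -2.5143

-2.51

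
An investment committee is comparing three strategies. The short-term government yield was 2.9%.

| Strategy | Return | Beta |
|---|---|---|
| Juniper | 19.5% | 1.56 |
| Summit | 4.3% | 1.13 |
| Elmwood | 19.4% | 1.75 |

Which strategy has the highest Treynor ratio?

Juniper

Juniper: Treynor = (19.5% − 2.9%) / 1.56 = 10.641
Summit: Treynor = (4.3% − 2.9%) / 1.13 = 1.239
Elmwood: Treynor = (19.4% − 2.9%) / 1.75 = 9.429
Highest: Juniper (10.641).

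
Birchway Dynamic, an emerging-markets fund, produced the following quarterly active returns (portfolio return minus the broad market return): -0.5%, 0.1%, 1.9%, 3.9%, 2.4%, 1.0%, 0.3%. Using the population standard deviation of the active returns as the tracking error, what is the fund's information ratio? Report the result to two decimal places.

0.92

Mean return r̄ = 9.10 / 7 = 1.3000%
Σ(r − r̄)² = (-0.5 − 1.3000)² + (0.1 − 1.3000)² + (1.9 − 1.3000)² + … = 14.1000
σ = √[14.1000 / 7] = 1.4193%
IR = r̄ / tracking error = 1.3000 / 1.4193 = 0.9159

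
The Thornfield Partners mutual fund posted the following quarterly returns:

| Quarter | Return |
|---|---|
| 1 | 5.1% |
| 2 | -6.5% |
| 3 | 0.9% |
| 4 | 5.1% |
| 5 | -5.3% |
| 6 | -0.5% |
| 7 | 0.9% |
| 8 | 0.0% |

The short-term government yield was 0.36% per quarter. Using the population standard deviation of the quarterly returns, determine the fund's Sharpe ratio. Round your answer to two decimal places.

-0.10

Mean return μ = -0.30 / 8 = -0.0375%
Population std dev = √[124.2188 / 8] = 3.9405%
Sharpe = (μ − rf) / σ = (-0.0375 − 0.36) / 3.9405 = -0.3975 / 3.9405 = -0.1009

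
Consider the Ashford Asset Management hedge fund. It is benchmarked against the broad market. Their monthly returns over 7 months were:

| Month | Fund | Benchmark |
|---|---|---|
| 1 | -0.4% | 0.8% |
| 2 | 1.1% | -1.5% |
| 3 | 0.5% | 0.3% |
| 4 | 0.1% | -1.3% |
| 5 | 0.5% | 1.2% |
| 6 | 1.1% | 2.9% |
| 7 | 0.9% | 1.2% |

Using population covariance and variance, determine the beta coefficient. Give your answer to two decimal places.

0.07

r̄p = 0.5429%,  r̄m = 0.5143%
Cov = Σ(rp − r̄p)(rm − r̄m) / 7 = 0.1380
Var(rm) = Σ(rm − r̄m)² / 7 = 2.0155
β = Cov / Var = 0.1380 / 2.0155 = 0.0685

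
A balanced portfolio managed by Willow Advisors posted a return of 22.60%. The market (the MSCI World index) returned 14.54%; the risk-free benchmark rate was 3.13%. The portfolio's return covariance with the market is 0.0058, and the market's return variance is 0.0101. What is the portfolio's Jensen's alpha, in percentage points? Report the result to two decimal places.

β = Cov / Var = 0.0058 / 0.0101 = 0.5743
E[R] = Rf + β(Rm − Rf) = 3.13% + 0.5743 × (14.54% − 3.13%) = 9.6828%
α = Rp − E[R] = 22.60% − 9.6828% = 12.9172

12.92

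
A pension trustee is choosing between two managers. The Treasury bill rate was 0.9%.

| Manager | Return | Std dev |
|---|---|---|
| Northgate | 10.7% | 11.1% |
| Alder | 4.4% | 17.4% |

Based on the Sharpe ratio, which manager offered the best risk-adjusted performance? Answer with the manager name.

Northgate

Northgate: Sharpe ratio = (10.7% − 0.9%) / 11.1% = 0.883
Alder: Sharpe ratio = (4.4% − 0.9%) / 17.4% = 0.201
Highest: Northgate (0.883).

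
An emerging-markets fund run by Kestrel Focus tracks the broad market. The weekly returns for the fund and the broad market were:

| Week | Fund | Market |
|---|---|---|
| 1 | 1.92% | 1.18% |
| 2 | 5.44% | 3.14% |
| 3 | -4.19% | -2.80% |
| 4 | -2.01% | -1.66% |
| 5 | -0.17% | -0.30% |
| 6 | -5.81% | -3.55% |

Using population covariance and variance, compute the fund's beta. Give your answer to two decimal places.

1.63

r̄p = -0.8033%,  r̄m = -0.6650%
Cov = Σ(rp − r̄p)(rm − r̄m) / 6 = 8.6478
Var(rm) = Σ(rm − r̄m)² / 6 = 5.3145
β = Cov / Var = 8.6478 / 5.3145 = 1.6272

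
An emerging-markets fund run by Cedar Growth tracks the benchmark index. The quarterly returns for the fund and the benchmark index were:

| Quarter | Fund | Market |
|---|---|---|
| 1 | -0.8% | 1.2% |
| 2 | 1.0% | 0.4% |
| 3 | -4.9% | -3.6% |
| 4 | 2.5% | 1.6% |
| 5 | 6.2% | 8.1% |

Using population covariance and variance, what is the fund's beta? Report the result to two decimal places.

r̄p = 0.8000%,  r̄m = 1.5400%
Cov = Σ(rp − r̄p)(rm − r̄m) / 5 = 13.0280
Var(rm) = Σ(rm − r̄m)² / 5 = 14.1744
β = Cov / Var = 13.0280 / 14.1744 = 0.9191

0.92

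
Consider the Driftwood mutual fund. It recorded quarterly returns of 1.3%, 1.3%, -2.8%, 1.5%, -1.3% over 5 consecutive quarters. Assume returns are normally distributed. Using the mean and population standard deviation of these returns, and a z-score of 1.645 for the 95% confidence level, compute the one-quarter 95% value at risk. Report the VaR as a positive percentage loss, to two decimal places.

2.86

μ = (1.3 + 1.3 − 2.8 + 1.5 − 1.3) / 5 = 0.00 / 5 = 0.0000%
Population std dev = √[15.1600 / 5] = 1.7413%
VaR = −(μ − z·σ) = −(0.0000 − 1.645 × 1.7413) = −(-2.8644) = 2.8644%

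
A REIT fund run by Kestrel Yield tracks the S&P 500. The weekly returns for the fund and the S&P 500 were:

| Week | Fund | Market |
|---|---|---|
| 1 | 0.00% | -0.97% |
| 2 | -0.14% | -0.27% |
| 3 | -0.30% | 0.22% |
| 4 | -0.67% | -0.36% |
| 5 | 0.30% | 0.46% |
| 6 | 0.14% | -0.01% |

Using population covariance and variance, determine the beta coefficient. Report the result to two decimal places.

0.20

r̄p = -0.1117%,  r̄m = -0.1550%
Cov = Σ(rp − r̄p)(rm − r̄m) / 6 = 0.0410
Var(rm) = Σ(rm − r̄m)² / 6 = 0.2099
β = Cov / Var = 0.0410 / 0.2099 = 0.1953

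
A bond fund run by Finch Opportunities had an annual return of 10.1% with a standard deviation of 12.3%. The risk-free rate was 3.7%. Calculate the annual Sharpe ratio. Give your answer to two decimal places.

0.52

Sharpe = (Rp − Rf) / σp = (10.1% − 3.7%) / 12.3% = 6.40% / 12.3% = 0.5203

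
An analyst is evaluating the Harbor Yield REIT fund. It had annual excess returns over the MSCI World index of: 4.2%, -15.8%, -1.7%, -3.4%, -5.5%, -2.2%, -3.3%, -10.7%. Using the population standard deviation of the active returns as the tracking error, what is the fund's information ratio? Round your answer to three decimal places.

r̄ = (4.2 − 15.8 − 1.7 − 3.4 − 5.5 − 2.2 − 3.3 − 10.7) / 8 = -38.40 / 8 = -4.8000%
Population σ = √[Σ(r − r̄)² / 8] = √[257.8800 / 8] = √32.2350 = 5.6776%
IR = r̄ / tracking error = -4.8000 / 5.6776 = -0.8454

-0.845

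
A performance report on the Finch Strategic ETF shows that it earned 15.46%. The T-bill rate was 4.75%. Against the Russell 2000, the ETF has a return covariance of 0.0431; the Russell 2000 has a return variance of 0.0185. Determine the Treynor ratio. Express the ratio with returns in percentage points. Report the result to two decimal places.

β = Cov / Var = 0.0431 / 0.0185 = 2.3297
Treynor = (Rp − Rf) / β = (15.46% − 4.75%) / 2.3297 = 10.71 / 2.3297 = 4.5972

4.60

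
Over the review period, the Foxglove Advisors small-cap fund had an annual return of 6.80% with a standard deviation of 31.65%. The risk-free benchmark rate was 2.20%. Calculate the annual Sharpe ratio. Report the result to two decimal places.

0.15

Sharpe = (Rp − Rf) / σp = (6.80% − 2.20%) / 31.65% = 4.60% / 31.65% = 0.1453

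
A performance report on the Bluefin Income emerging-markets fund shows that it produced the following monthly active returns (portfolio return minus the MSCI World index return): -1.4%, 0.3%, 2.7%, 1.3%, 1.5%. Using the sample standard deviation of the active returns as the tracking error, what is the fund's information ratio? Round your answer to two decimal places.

0.57

μ = (-1.4 + 0.3 + 2.7 + 1.3 + 1.5) / 5 = 0.8800%
Sample std dev = √[9.4080 / 4] = 1.5336%
IR = μ / tracking error = 0.8800 / 1.5336 = 0.5738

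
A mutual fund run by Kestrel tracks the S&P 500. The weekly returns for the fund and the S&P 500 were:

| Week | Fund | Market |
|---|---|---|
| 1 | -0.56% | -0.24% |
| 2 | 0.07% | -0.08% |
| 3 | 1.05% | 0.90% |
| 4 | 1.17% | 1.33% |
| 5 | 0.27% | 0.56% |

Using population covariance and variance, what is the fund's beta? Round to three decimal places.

r̄p = 0.4000%,  r̄m = 0.4940%
Cov = Σ(rp − r̄p)(rm − r̄m) / 5 = 0.3586
Var(rm) = Σ(rm − r̄m)² / 5 = 0.3473
β = Cov / Var = 0.3586 / 0.3473 = 1.0325

1.033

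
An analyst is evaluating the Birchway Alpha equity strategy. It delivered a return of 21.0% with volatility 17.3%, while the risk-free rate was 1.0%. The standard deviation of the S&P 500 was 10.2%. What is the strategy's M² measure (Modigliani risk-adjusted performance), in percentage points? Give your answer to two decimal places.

12.79

Sharpe = (Rp − Rf) / σp = (21.0% − 1.0%) / 17.3% = 1.1561
M² = Rf + Sharpe × σm = 1.0% + 1.1561 × 10.2% = 12.7922%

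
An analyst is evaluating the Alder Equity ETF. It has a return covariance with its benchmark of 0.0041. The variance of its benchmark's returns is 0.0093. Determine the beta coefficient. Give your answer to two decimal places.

0.44

β = Cov(Rp, Rm) / Var(Rm) = 0.0041 / 0.0093 = 0.4409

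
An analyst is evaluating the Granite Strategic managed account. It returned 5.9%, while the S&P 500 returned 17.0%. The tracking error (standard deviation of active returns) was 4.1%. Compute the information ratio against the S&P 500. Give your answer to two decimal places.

-2.71

IR = (Rp − Rb) / TE = (5.9% − 17.0%) / 4.1% = -11.10% / 4.1% = -2.7073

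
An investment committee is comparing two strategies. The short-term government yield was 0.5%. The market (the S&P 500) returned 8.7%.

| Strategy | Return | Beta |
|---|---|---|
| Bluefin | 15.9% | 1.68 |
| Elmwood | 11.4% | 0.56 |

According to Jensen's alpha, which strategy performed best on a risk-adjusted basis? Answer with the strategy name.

Bluefin: α = 15.9% − [0.5% + 1.68 × (8.7% − 0.5%)] = 1.624
Elmwood: α = 11.4% − [0.5% + 0.56 × (8.7% − 0.5%)] = 6.308
Highest: Elmwood (6.308).

Elmwood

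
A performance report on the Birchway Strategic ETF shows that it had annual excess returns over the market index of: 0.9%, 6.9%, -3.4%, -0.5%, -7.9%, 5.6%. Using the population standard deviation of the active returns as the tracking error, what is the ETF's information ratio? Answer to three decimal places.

r̄ = (0.9 + 6.9 − 3.4 − 0.5 − 7.9 + 5.6) / 6 = 1.60 / 6 = 0.2667%
Population σ = √[Σ(r − r̄)² / 6] = √[153.5733 / 6] = √25.5956 = 5.0592%
IR = r̄ / tracking error = 0.2667 / 5.0592 = 0.0527

0.053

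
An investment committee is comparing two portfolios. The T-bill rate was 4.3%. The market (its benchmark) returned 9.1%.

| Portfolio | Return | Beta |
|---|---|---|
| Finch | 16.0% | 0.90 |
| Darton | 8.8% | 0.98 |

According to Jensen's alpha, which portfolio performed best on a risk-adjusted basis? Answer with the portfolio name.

Finch

Finch: α = 16.0% − [4.3% + 0.90 × (9.1% − 4.3%)] = 7.380
Darton: α = 8.8% − [4.3% + 0.98 × (9.1% − 4.3%)] = -0.204
Highest: Finch (7.380).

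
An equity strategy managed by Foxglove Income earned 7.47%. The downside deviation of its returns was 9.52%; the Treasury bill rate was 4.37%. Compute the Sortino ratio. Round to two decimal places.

0.33

Sortino = (Rp − Rf) / σd = (7.47% − 4.37%) / 9.52% = 3.10% / 9.52% = 0.3256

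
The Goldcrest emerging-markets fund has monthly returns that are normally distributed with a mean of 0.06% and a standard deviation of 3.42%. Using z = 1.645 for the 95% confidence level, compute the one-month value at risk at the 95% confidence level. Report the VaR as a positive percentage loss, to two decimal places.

5.57

VaR (as % loss) = −(μ − z·σ) = −(0.06% − 1.645 × 3.42%) = −(-5.5659%) = 5.5659%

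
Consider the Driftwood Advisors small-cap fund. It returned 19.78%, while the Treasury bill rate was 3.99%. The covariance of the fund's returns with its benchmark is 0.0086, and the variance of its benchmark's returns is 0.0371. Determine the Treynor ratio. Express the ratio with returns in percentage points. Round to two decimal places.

β = Cov / Var = 0.0086 / 0.0371 = 0.2318
Treynor = (Rp − Rf) / β = (19.78% − 3.99%) / 0.2318 = 15.79 / 0.2318 = 68.1191

68.12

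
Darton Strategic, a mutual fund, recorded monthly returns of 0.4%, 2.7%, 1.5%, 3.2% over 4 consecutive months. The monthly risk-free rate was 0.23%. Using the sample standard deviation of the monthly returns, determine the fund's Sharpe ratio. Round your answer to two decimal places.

1.37

r̄ = (0.4 + 2.7 + 1.5 + 3.2) / 4 = 7.80 / 4 = 1.9500%
Σ(r − r̄)² = 4.7300; sample σ = √(4.7300/3) = 1.2557%
Sharpe = (r̄ − rf) / σ = (1.9500 − 0.23) / 1.2557 = 1.7200 / 1.2557 = 1.3698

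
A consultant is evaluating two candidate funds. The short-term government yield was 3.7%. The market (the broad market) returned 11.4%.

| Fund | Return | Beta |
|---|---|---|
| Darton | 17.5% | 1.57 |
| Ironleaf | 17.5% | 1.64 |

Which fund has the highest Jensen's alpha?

Darton

Darton: α = 17.5% − [3.7% + 1.57 × (11.4% − 3.7%)] = 1.711
Ironleaf: α = 17.5% − [3.7% + 1.64 × (11.4% − 3.7%)] = 1.172
Highest: Darton (1.711).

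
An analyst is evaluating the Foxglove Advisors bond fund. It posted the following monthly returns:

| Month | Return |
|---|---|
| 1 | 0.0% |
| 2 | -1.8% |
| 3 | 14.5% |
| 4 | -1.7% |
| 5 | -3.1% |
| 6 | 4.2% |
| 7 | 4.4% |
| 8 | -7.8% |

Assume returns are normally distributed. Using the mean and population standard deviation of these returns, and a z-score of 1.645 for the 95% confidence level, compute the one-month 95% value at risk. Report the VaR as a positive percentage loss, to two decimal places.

Mean return r̄ = 8.70 / 8 = 1.0875%
Population std dev = √[314.3688 / 8] = 6.2687%
VaR = −(r̄ − z·σ) = −(1.0875 − 1.645 × 6.2687) = −(-9.2245) = 9.2245%

9.22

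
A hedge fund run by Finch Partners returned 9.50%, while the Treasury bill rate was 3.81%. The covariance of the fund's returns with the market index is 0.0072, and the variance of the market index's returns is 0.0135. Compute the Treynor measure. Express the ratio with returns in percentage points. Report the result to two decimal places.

10.67

β = Cov / Var = 0.0072 / 0.0135 = 0.5333
Treynor = (Rp − Rf) / β = (9.50% − 3.81%) / 0.5333 = 5.69 / 0.5333 = 10.6694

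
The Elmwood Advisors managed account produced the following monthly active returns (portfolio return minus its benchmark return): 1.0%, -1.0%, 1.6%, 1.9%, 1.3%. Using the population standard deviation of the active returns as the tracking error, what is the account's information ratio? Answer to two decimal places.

μ = (1 − 1 + 1.6 + 1.9 + 1.3) / 5 = 4.80 / 5 = 0.9600%
Population std dev = √[5.2520 / 5] = 1.0249%
IR = μ / tracking error = 0.9600 / 1.0249 = 0.9367

0.94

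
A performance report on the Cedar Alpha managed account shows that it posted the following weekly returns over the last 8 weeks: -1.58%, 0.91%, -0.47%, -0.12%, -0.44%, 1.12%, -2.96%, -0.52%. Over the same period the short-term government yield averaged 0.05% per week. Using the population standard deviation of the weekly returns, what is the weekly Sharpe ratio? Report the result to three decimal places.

-0.456

r̄ = (-1.58 + 0.91 − 0.47 − 0.12 − 0.44 + 1.12 − 2.96 − 0.52) / 8 = -4.060 / 8 = -0.5075%
Σ(r − r̄)² = 11.9794; population σ = √(11.9794/8) = 1.2237%
Sharpe = (r̄ − rf) / σ = (-0.5075 − 0.05) / 1.2237 = -0.5575 / 1.2237 = -0.4556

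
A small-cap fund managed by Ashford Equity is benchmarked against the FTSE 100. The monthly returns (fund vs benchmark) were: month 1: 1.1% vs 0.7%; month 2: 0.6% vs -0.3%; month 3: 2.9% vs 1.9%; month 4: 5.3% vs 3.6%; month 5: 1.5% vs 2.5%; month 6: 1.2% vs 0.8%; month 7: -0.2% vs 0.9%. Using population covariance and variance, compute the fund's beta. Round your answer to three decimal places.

r̄p = 1.7714%,  r̄m = 1.4429%
Cov = Σ(rp − r̄p)(rm − r̄m) / 7 = 1.6884
Var(rm) = Σ(rm − r̄m)² / 7 = 1.4682
β = Cov / Var = 1.6884 / 1.4682 = 1.1500

1.150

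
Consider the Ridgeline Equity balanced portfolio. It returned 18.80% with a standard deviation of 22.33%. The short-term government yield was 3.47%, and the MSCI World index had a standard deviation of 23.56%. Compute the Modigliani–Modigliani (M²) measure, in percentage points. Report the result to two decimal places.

Sharpe = (Rp − Rf) / σp = (18.80% − 3.47%) / 22.33% = 0.6865
M² = Rf + Sharpe × σm = 3.47% + 0.6865 × 23.56% = 19.6439%

19.64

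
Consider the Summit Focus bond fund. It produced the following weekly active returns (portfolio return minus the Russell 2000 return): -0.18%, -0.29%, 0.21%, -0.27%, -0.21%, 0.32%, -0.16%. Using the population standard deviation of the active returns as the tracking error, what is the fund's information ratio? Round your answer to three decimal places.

μ = (-0.18 − 0.29 + 0.21 − 0.27 − 0.21 + 0.32 − 0.16) / 7 = -0.580 / 7 = -0.0829%
Σ(r − μ)² = 0.3575; population σ = √(0.3575/7) = 0.2260%
IR = μ / tracking error = -0.0829 / 0.2260 = -0.3668

-0.367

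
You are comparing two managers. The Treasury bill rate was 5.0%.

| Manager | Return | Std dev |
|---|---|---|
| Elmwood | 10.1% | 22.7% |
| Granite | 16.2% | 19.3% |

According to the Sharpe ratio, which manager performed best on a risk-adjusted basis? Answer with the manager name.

Elmwood: Sharpe ratio = (10.1% − 5.0%) / 22.7% = 0.225
Granite: Sharpe ratio = (16.2% − 5.0%) / 19.3% = 0.580
Highest: Granite (0.580).

Granite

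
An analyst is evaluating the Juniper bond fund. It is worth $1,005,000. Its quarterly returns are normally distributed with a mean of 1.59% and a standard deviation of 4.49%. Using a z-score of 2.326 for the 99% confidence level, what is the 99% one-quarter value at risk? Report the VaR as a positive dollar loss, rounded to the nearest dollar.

$88,980

Return at the 99% tail: μ − z·σ = 1.59% − 2.326 × 4.49% = 1.59 − 10.44374 = -8.85374%
VaR = −(-8.85374%) × $1,005,000 = 8.85374% × $1,005,000 = $88,980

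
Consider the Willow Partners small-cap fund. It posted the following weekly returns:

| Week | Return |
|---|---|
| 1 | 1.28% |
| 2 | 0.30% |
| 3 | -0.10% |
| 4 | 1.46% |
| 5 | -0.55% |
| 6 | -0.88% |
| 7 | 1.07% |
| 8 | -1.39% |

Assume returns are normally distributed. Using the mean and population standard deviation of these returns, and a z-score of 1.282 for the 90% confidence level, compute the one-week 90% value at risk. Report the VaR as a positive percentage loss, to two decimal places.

Mean return r̄ = 1.190 / 8 = 0.1488%
Σ(r − r̄)² = (1.28 − 0.1488)² + (0.3 − 0.1488)² + … = 7.8469
σ = √[7.8469 / 8] = 0.9904%
VaR = −(r̄ − z·σ) = −(0.1488 − 1.282 × 0.9904) = −(-1.1209) = 1.1209%

1.12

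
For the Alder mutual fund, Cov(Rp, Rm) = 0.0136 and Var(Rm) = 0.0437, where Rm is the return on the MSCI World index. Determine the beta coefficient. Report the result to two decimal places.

0.31

β = Cov(Rp, Rm) / Var(Rm) = 0.0136 / 0.0437 = 0.3112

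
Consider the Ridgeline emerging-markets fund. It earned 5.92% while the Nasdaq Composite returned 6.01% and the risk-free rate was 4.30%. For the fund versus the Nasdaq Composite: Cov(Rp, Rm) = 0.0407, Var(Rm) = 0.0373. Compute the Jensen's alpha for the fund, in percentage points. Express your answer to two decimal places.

-0.25

β = Cov / Var = 0.0407 / 0.0373 = 1.0912
E[R] = Rf + β(Rm − Rf) = 4.30% + 1.0912 × (6.01% − 4.30%) = 6.1660%
α = Rp − E[R] = 5.92% − 6.1660% = -0.2460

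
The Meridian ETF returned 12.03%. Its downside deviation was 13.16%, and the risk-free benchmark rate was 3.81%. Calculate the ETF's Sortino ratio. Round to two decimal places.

0.62

Sortino = (Rp − Rf) / σd = (12.03% − 3.81%) / 13.16% = 8.22% / 13.16% = 0.6246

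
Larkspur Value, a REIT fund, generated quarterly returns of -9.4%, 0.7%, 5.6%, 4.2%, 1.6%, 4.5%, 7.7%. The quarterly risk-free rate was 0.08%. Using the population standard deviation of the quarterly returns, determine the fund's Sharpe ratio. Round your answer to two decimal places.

μ = (-9.4 + 0.7 + 5.6 + 4.2 + 1.6 + 4.5 + 7.7) / 7 = 14.90 / 7 = 2.1286%
Σ(r − μ)² = (-9.4 − 2.1286)² + (0.7 − 2.1286)² + … = 188.2343
population σ = √(188.2343 / 7) = √26.8906 = 5.1856%
Sharpe = (μ − rf) / σ = (2.1286 − 0.08) / 5.1856 = 2.0486 / 5.1856 = 0.3951

0.40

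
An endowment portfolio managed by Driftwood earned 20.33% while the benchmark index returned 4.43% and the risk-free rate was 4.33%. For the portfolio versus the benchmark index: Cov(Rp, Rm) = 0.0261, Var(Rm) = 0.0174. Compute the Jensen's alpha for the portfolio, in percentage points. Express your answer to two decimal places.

β = Cov / Var = 0.0261 / 0.0174 = 1.5000
E[R] = Rf + β(Rm − Rf) = 4.33% + 1.5000 × (4.43% − 4.33%) = 4.4800%
α = Rp − E[R] = 20.33% − 4.4800% = 15.8500

15.85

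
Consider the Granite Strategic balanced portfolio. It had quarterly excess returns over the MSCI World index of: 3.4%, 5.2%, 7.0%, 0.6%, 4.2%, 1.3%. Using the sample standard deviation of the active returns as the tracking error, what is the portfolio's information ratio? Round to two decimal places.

r̄ = (3.4 + 5.2 + 7 + 0.6 + 4.2 + 1.3) / 6 = 21.70 / 6 = 3.6167%
Σ(r − r̄)² = 28.8083; sample σ = √(28.8083/5) = 2.4003%
IR = r̄ / tracking error = 3.6167 / 2.4003 = 1.5068

1.51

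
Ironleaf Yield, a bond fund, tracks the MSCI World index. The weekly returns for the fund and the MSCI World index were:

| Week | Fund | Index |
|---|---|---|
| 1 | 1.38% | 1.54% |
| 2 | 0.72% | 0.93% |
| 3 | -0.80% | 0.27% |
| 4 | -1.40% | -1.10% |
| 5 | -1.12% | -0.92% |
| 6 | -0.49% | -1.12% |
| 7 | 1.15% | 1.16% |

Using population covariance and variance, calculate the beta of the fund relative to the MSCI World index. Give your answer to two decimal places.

r̄p = -0.0800%,  r̄m = 0.1086%
Cov = Σ(rp − r̄p)(rm − r̄m) / 7 = 1.0133
Var(rm) = Σ(rm − r̄m)² / 7 = 1.1262
β = Cov / Var = 1.0133 / 1.1262 = 0.8998

0.90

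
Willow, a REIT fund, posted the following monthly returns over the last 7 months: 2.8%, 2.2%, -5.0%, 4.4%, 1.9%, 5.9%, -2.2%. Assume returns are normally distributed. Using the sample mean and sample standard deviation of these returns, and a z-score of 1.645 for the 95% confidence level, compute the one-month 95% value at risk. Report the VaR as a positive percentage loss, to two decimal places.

μ = (2.8 + 2.2 − 5 + 4.4 + 1.9 + 5.9 − 2.2) / 7 = 10.00 / 7 = 1.4286%
Σ(r − μ)² = (2.8 − 1.4286)² + (2.2 − 1.4286)² + … = 86.0143
sample σ = √(86.0143 / 6) = √14.3357 = 3.7863%
VaR = −(μ − z·σ) = −(1.4286 − 1.645 × 3.7863) = −(-4.7999) = 4.7999%

4.80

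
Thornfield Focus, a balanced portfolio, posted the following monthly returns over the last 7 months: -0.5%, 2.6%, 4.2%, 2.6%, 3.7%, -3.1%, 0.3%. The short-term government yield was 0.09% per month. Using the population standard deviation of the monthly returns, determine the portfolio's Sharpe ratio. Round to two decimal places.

0.54

r̄ = (-0.5 + 2.6 + 4.2 + 2.6 + 3.7 − 3.1 + 0.3) / 7 = 9.80 / 7 = 1.4000%
Population std dev = √[41.0800 / 7] = 2.4225%
Sharpe = (r̄ − rf) / σ = (1.4000 − 0.09) / 2.4225 = 1.3100 / 2.4225 = 0.5408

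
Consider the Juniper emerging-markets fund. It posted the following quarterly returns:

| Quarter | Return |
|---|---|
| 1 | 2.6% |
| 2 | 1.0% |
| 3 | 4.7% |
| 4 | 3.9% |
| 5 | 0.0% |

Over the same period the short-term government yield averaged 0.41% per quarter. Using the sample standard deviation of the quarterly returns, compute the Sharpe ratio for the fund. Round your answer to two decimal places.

1.04

r̄ = (2.6 + 1 + 4.7 + 3.9 + 0) / 5 = 12.20 / 5 = 2.4400%
Σ(r − r̄)² = 15.2920; sample σ = √(15.2920/4) = 1.9552%
Sharpe = (r̄ − rf) / σ = (2.4400 − 0.41) / 1.9552 = 2.0300 / 1.9552 = 1.0383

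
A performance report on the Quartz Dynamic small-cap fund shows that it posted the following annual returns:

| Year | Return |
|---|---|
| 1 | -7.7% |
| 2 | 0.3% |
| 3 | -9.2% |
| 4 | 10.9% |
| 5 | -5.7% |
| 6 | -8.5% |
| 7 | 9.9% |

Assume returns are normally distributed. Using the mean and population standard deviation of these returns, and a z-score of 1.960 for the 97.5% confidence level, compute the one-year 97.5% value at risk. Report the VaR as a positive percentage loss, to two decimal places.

17.17

Mean return r̄ = -10.00 / 7 = -1.4286%
Σ(r − r̄)² = (-7.7 − (-1.4286))² + (0.3 − (-1.4286))² + (-9.2 − (-1.4286))² + … = 451.2943
σ = √[451.2943 / 7] = 8.0294%
VaR = −(r̄ − z·σ) = −(-1.4286 − 1.960 × 8.0294) = −(-17.1662) = 17.1662%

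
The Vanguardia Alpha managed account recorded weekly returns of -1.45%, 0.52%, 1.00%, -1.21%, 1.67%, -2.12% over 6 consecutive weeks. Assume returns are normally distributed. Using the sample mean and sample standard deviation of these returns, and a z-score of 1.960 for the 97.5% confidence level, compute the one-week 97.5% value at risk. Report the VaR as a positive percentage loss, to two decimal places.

3.26

r̄ = (-1.45 + 0.52 + 1 − 1.21 + 1.67 − 2.12) / 6 = -0.2650%
Σ(r − r̄)² = 11.6990; sample σ = √(11.6990/5) = 1.5296%
VaR = −(r̄ − z·σ) = −(-0.2650 − 1.960 × 1.5296) = −(-3.2630) = 3.2630%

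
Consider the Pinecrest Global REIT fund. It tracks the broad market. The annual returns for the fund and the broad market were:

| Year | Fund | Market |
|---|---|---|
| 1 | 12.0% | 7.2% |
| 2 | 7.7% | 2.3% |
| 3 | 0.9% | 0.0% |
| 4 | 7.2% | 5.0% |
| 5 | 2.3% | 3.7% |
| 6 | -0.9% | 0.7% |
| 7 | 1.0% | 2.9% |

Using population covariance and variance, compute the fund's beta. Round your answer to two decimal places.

r̄p = 4.3143%,  r̄m = 3.1143%
Cov = Σ(rp − r̄p)(rm − r̄m) / 7 = 8.1198
Var(rm) = Σ(rm − r̄m)² / 7 = 5.2612
β = Cov / Var = 8.1198 / 5.2612 = 1.5433

1.54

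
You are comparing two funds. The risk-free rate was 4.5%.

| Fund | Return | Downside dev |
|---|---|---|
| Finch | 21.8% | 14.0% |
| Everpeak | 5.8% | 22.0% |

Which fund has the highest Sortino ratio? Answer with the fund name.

Finch: Sortino ratio = (21.8% − 4.5%) / 14.0% = 1.236
Everpeak: Sortino ratio = (5.8% − 4.5%) / 22.0% = 0.059
Highest: Finch (1.236).

Finch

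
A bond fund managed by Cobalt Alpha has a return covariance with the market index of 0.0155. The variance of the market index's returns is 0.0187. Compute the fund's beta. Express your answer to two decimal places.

β = Cov(Rp, Rm) / Var(Rm) = 0.0155 / 0.0187 = 0.8289

0.83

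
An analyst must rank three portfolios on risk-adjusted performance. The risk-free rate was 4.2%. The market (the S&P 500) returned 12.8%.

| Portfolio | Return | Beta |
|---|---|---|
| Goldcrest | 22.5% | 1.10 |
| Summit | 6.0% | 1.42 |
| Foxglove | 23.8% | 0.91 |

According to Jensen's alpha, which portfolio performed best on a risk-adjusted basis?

Foxglove

Goldcrest: α = 22.5% − [4.2% + 1.10 × (12.8% − 4.2%)] = 8.840
Summit: α = 6.0% − [4.2% + 1.42 × (12.8% − 4.2%)] = -10.412
Foxglove: α = 23.8% − [4.2% + 0.91 × (12.8% − 4.2%)] = 11.774
Highest: Foxglove (11.774).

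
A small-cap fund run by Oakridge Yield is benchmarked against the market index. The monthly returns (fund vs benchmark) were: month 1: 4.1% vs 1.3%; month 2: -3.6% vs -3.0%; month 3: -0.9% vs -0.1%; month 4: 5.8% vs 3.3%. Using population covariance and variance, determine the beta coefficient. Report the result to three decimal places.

1.585

r̄p = 1.3500%,  r̄m = 0.3750%
Cov = Σ(rp − r̄p)(rm − r̄m) / 4 = 8.3338
Var(rm) = Σ(rm − r̄m)² / 4 = 5.2569
β = Cov / Var = 8.3338 / 5.2569 = 1.5853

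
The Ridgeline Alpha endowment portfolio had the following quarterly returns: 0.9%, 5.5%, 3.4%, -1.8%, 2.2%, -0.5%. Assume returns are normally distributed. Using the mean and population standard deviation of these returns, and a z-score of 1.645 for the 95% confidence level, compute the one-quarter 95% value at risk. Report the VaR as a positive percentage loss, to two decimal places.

2.37

r̄ = (0.9 + 5.5 + 3.4 − 1.8 + 2.2 − 0.5) / 6 = 9.70 / 6 = 1.6167%
Σ(r − r̄)² = 35.2683; population σ = √(35.2683/6) = 2.4245%
VaR = −(r̄ − z·σ) = −(1.6167 − 1.645 × 2.4245) = −(-2.3716) = 2.3716%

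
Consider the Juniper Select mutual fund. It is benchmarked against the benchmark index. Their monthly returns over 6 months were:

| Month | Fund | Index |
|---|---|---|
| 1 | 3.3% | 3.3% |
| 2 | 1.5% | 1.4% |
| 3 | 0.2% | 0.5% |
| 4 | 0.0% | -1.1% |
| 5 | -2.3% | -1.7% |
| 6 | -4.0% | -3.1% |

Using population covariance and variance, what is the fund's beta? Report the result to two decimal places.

1.09

r̄p = -0.2167%,  r̄m = -0.1167%
Cov = Σ(rp − r̄p)(rm − r̄m) / 6 = 4.8747
Var(rm) = Σ(rm − r̄m)² / 6 = 4.4547
β = Cov / Var = 4.8747 / 4.4547 = 1.0943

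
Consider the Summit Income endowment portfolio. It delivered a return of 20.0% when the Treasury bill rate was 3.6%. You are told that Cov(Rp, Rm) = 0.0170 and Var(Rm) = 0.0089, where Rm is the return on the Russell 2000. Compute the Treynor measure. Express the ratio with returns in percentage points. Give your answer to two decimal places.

8.59

β = Cov / Var = 0.0170 / 0.0089 = 1.9101
Treynor = (Rp − Rf) / β = (20.0% − 3.6%) / 1.9101 = 16.40 / 1.9101 = 8.5859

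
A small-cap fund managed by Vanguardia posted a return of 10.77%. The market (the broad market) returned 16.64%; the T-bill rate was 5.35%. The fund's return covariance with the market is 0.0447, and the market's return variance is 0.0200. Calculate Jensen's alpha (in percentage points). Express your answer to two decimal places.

β = Cov / Var = 0.0447 / 0.0200 = 2.2350
E[R] = Rf + β(Rm − Rf) = 5.35% + 2.2350 × (16.64% − 5.35%) = 30.5832%
α = Rp − E[R] = 10.77% − 30.5832% = -19.8132

-19.81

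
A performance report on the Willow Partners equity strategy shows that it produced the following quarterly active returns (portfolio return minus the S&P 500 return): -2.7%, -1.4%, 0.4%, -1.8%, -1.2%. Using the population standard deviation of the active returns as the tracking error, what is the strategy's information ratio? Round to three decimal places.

-1.325

r̄ = (-2.7 − 1.4 + 0.4 − 1.8 − 1.2) / 5 = -1.3400%
Population σ = √[Σ(r − r̄)² / 5] = √[5.1120 / 5] = √1.0224 = 1.0111%
IR = r̄ / tracking error = -1.3400 / 1.0111 = -1.3253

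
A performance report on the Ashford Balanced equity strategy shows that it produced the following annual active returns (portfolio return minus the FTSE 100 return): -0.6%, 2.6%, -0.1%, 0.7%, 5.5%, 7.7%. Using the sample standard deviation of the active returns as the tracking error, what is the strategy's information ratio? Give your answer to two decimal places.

0.79

Mean return r̄ = 15.80 / 6 = 2.6333%
Sample σ = √[Σ(r − r̄)² / 5] = √[55.5533 / 5] = √11.1107 = 3.3333%
IR = r̄ / tracking error = 2.6333 / 3.3333 = 0.7900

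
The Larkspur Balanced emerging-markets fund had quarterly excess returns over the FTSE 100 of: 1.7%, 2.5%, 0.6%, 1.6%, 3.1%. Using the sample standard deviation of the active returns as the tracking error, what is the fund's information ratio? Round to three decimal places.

1.997

r̄ = (1.7 + 2.5 + 0.6 + 1.6 + 3.1) / 5 = 9.50 / 5 = 1.9000%
Σ(r − r̄)² = 3.6200; sample σ = √(3.6200/4) = 0.9513%
IR = r̄ / tracking error = 1.9000 / 0.9513 = 1.9973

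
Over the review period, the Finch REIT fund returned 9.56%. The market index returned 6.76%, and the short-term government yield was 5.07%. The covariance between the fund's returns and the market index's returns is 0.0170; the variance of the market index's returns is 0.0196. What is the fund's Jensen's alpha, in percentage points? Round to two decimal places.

3.02

β = Cov / Var = 0.0170 / 0.0196 = 0.8673
E[R] = Rf + β(Rm − Rf) = 5.07% + 0.8673 × (6.76% − 5.07%) = 6.5357%
α = Rp − E[R] = 9.56% − 6.5357% = 3.0243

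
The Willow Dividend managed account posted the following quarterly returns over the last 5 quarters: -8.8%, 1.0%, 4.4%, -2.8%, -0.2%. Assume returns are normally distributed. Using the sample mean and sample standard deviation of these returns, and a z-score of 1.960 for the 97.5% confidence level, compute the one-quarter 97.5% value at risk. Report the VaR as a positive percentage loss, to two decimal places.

10.96

Mean return r̄ = -6.40 / 5 = -1.2800%
Sample σ = √[Σ(r − r̄)² / 4] = √[97.4880 / 4] = √24.3720 = 4.9368%
VaR = −(r̄ − z·σ) = −(-1.2800 − 1.960 × 4.9368) = −(-10.9561) = 10.9561%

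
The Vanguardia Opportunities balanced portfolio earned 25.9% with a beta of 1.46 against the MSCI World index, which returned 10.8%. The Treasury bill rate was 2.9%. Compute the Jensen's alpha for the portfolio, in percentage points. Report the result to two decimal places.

11.47

CAPM expected return = Rf + β(Rm − Rf) = 2.9% + 1.46 × (10.8% − 2.9%) = 2.9 + 1.46 × 7.90 = 14.4340%
Jensen's α = Rp − E[R] = 25.9% − 14.4340% = 11.4660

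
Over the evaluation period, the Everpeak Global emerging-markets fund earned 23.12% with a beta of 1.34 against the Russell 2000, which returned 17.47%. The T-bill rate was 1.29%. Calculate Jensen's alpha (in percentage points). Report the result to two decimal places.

0.15

CAPM expected return = Rf + β(Rm − Rf) = 1.29% + 1.34 × (17.47% − 1.29%) = 1.29 + 1.34 × 16.18 = 22.9712%
Jensen's α = Rp − E[R] = 23.12% − 22.9712% = 0.1488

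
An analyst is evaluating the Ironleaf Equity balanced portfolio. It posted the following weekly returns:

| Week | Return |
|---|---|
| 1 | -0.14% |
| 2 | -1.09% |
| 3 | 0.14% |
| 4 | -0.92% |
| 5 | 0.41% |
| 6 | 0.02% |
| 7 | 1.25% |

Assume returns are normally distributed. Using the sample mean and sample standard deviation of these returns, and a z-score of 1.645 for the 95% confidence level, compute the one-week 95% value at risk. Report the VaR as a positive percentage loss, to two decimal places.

1.35

μ = (-0.14 − 1.09 + 0.14 − 0.92 + 0.41 + 0.02 + 1.25) / 7 = -0.0471%
Σ(r − μ)² = (-0.14 − (-0.0471))² + (-1.09 − (-0.0471))² + (0.14 − (-0.0471))² + … = 3.7891
σ = √[3.7891 / 6] = 0.7947%
VaR = −(μ − z·σ) = −(-0.0471 − 1.645 × 0.7947) = −(-1.3544) = 1.3544%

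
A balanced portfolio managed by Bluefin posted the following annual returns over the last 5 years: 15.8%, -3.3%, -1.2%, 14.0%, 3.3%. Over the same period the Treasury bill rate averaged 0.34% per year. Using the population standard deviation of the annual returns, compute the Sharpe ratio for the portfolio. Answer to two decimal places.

μ = (15.8 − 3.3 − 1.2 + 14 + 3.3) / 5 = 28.60 / 5 = 5.7200%
Population σ = √[Σ(r − μ)² / 5] = √[305.2680 / 5] = √61.0536 = 7.8137%
Sharpe = (μ − rf) / σ = (5.7200 − 0.34) / 7.8137 = 5.3800 / 7.8137 = 0.6885

0.69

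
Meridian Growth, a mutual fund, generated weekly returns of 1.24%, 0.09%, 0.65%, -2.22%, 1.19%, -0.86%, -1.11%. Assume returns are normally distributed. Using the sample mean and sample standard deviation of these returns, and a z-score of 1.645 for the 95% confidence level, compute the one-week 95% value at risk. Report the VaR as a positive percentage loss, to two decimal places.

2.28

Mean return μ = -1.020 / 7 = -0.1457%
Σ(r − μ)² = 10.1358; sample σ = √(10.1358/6) = 1.2997%
VaR = −(μ − z·σ) = −(-0.1457 − 1.645 × 1.2997) = −(-2.2837) = 2.2837%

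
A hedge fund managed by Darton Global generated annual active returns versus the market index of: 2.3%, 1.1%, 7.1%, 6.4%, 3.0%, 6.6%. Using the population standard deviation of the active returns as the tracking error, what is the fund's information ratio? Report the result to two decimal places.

μ = (2.3 + 1.1 + 7.1 + 6.4 + 3 + 6.6) / 6 = 4.4167%
Σ(r − μ)² = (2.3 − 4.4167)² + (1.1 − 4.4167)² + … = 33.3883
population σ = √(33.3883 / 6) = √5.5647 = 2.3590%
IR = μ / tracking error = 4.4167 / 2.3590 = 1.8723

1.87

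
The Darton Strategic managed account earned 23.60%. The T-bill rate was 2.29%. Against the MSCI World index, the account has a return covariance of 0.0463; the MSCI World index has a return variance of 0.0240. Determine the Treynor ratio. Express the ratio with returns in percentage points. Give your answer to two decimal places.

β = Cov / Var = 0.0463 / 0.0240 = 1.9292
Treynor = (Rp − Rf) / β = (23.60% − 2.29%) / 1.9292 = 21.31 / 1.9292 = 11.0460

11.05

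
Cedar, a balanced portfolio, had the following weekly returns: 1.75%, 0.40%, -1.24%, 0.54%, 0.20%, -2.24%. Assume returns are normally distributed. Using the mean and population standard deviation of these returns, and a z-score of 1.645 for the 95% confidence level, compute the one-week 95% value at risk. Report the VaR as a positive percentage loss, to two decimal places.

2.23

r̄ = (1.75 + 0.4 − 1.24 + 0.54 + 0.2 − 2.24) / 6 = -0.0983%
Σ(r − r̄)² = 10.0513; population σ = √(10.0513/6) = 1.2943%
VaR = −(r̄ − z·σ) = −(-0.0983 − 1.645 × 1.2943) = −(-2.2274) = 2.2274%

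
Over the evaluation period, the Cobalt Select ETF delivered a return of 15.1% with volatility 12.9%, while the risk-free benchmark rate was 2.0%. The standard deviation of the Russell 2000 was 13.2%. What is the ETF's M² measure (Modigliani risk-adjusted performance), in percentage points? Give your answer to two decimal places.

15.40

Sharpe = (Rp − Rf) / σp = (15.1% − 2.0%) / 12.9% = 1.0155
M² = Rf + Sharpe × σm = 2.0% + 1.0155 × 13.2% = 15.4046%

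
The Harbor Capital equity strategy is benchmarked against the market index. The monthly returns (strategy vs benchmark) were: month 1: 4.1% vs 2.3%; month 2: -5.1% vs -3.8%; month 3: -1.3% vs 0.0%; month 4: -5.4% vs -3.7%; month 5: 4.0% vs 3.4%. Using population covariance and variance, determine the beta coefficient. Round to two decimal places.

r̄p = -0.7400%,  r̄m = -0.3600%
Cov = Σ(rp − r̄p)(rm − r̄m) / 5 = 12.2116
Var(rm) = Σ(rm − r̄m)² / 5 = 8.8664
β = Cov / Var = 12.2116 / 8.8664 = 1.3773

1.38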